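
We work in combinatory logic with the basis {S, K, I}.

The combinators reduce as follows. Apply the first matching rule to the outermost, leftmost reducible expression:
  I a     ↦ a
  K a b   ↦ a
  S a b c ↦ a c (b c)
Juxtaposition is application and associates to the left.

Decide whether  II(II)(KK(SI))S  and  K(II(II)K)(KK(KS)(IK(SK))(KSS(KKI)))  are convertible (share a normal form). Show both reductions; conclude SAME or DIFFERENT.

Answer: DIFFERENT — A ⇓ KS, B ⇓ K

Derivation:
Term A:
  start: II(II)(KK(SI))S
  →1  I(II)(KK(SI))S
  →2  II(KK(SI))S
  →3  I(KK(SI))S
  →4  KK(SI)S
  →5  KS

Term B:
  start: K(II(II)K)(KK(KS)(IK(SK))(KSS(KKI)))
  →1  II(II)K
  →2  I(II)K
  →3  IIK
  →4  IK
  →5  K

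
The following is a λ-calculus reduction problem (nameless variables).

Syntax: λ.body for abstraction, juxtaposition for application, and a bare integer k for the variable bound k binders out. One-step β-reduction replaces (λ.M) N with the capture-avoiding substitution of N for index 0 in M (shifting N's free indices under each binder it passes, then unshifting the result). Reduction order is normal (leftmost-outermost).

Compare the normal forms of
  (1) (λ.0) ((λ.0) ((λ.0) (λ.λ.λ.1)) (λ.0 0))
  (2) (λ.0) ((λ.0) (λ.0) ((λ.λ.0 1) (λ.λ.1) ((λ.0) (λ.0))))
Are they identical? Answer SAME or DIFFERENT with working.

Answer: SAME — A ⇓ λ.λ.1, B ⇓ λ.λ.1

Derivation:
Term A:
  start: (λ.0) ((λ.0) ((λ.0) (λ.λ.λ.1)) (λ.0 0))
  [1] (λ.0) ((λ.0) (λ.λ.λ.1)) (λ.0 0)
  [2] (λ.0) (λ.λ.λ.1) (λ.0 0)
  [3] (λ.λ.λ.1) (λ.0 0)
  [4] λ.λ.1

Term B:
  start: (λ.0) ((λ.0) (λ.0) ((λ.λ.0 1) (λ.λ.1) ((λ.0) (λ.0))))
  [1] (λ.0) (λ.0) ((λ.λ.0 1) (λ.λ.1) ((λ.0) (λ.0)))
  [2] (λ.0) ((λ.λ.0 1) (λ.λ.1) ((λ.0) (λ.0)))
  [3] (λ.λ.0 1) (λ.λ.1) ((λ.0) (λ.0))
  [4] (λ.0 (λ.λ.1)) ((λ.0) (λ.0))
  [5] (λ.0) (λ.0) (λ.λ.1)
  [6] (λ.0) (λ.λ.1)
  [7] λ.λ.1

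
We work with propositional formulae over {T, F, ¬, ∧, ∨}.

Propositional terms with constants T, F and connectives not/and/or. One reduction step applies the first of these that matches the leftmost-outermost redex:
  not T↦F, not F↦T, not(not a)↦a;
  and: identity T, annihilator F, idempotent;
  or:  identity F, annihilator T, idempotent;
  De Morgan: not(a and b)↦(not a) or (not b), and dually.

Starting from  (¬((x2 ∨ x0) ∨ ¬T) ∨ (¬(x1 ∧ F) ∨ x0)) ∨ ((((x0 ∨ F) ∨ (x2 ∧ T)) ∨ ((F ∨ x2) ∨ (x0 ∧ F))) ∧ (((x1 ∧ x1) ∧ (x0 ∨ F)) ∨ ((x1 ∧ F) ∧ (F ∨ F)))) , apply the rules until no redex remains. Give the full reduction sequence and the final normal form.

Answer: normal form = T  (in 10 steps)

Working:
  start: (¬((x2 ∨ x0) ∨ ¬T) ∨ (¬(x1 ∧ F) ∨ x0)) ∨ ((((x0 ∨ F) ∨ (x2 ∧ T)) ∨ ((F ∨ x2) ∨ (x0 ∧ F))) ∧ (((x1 ∧ x1) ∧ (x0 ∨ F)) ∨ ((x1 ∧ F) ∧ (F ∨ F))))
  step 1: ((¬(x2 ∨ x0) ∧ ¬¬T) ∨ (¬(x1 ∧ F) ∨ x0)) ∨ ((((x0 ∨ F) ∨ (x2 ∧ T)) ∨ ((F ∨ x2) ∨ (x0 ∧ F))) ∧ (((x1 ∧ x1) ∧ (x0 ∨ F)) ∨ ((x1 ∧ F) ∧ (F ∨ F))))
  step 2: (((¬x2 ∧ ¬x0) ∧ ¬¬T) ∨ (¬(x1 ∧ F) ∨ x0)) ∨ ((((x0 ∨ F) ∨ (x2 ∧ T)) ∨ ((F ∨ x2) ∨ (x0 ∧ F))) ∧ (((x1 ∧ x1) ∧ (x0 ∨ F)) ∨ ((x1 ∧ F) ∧ (F ∨ F))))
  step 3: (((¬x2 ∧ ¬x0) ∧ T) ∨ (¬(x1 ∧ F) ∨ x0)) ∨ ((((x0 ∨ F) ∨ (x2 ∧ T)) ∨ ((F ∨ x2) ∨ (x0 ∧ F))) ∧ (((x1 ∧ x1) ∧ (x0 ∨ F)) ∨ ((x1 ∧ F) ∧ (F ∨ F))))
  step 4: ((¬x2 ∧ ¬x0) ∨ (¬(x1 ∧ F) ∨ x0)) ∨ ((((x0 ∨ F) ∨ (x2 ∧ T)) ∨ ((F ∨ x2) ∨ (x0 ∧ F))) ∧ (((x1 ∧ x1) ∧ (x0 ∨ F)) ∨ ((x1 ∧ F) ∧ (F ∨ F))))
  step 5: ((¬x2 ∧ ¬x0) ∨ ((¬x1 ∨ ¬F) ∨ x0)) ∨ ((((x0 ∨ F) ∨ (x2 ∧ T)) ∨ ((F ∨ x2) ∨ (x0 ∧ F))) ∧ (((x1 ∧ x1) ∧ (x0 ∨ F)) ∨ ((x1 ∧ F) ∧ (F ∨ F))))
  step 6: ((¬x2 ∧ ¬x0) ∨ ((¬x1 ∨ T) ∨ x0)) ∨ ((((x0 ∨ F) ∨ (x2 ∧ T)) ∨ ((F ∨ x2) ∨ (x0 ∧ F))) ∧ (((x1 ∧ x1) ∧ (x0 ∨ F)) ∨ ((x1 ∧ F) ∧ (F ∨ F))))
  step 7: ((¬x2 ∧ ¬x0) ∨ (T ∨ x0)) ∨ ((((x0 ∨ F) ∨ (x2 ∧ T)) ∨ ((F ∨ x2) ∨ (x0 ∧ F))) ∧ (((x1 ∧ x1) ∧ (x0 ∨ F)) ∨ ((x1 ∧ F) ∧ (F ∨ F))))
  step 8: ((¬x2 ∧ ¬x0) ∨ T) ∨ ((((x0 ∨ F) ∨ (x2 ∧ T)) ∨ ((F ∨ x2) ∨ (x0 ∧ F))) ∧ (((x1 ∧ x1) ∧ (x0 ∨ F)) ∨ ((x1 ∧ F) ∧ (F ∨ F))))
  step 9: T ∨ ((((x0 ∨ F) ∨ (x2 ∧ T)) ∨ ((F ∨ x2) ∨ (x0 ∧ F))) ∧ (((x1 ∧ x1) ∧ (x0 ∨ F)) ∨ ((x1 ∧ F) ∧ (F ∨ F))))
  step 10: T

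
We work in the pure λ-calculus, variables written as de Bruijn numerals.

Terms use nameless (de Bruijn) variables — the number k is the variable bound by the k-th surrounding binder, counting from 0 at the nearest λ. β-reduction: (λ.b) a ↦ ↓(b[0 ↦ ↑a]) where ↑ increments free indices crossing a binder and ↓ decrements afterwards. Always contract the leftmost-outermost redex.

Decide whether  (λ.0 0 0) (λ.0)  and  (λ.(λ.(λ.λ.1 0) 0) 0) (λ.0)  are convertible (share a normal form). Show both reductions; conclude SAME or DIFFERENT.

Term A:
  start: (λ.0 0 0) (λ.0)
  →1  (λ.0) (λ.0) (λ.0)
  →2  (λ.0) (λ.0)
  →3  λ.0

Term B:
  start: (λ.(λ.(λ.λ.1 0) 0) 0) (λ.0)
  →1  (λ.(λ.λ.1 0) 0) (λ.0)
  →2  (λ.λ.1 0) (λ.0)
  →3  λ.(λ.0) 0
  →4  λ.0

Answer: SAME — A ⇓ λ.0, B ⇓ λ.0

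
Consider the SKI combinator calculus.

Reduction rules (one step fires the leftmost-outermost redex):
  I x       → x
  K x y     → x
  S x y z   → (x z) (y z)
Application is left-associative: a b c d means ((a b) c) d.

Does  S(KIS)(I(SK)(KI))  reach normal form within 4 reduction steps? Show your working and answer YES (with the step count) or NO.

Answer: YES — reaches normal form SI(SK(KI)) in 2 ≤ 4 steps

Reduction:
  start: S(KIS)(I(SK)(KI))
  step 1: SI(I(SK)(KI))
  step 2: SI(SK(KI))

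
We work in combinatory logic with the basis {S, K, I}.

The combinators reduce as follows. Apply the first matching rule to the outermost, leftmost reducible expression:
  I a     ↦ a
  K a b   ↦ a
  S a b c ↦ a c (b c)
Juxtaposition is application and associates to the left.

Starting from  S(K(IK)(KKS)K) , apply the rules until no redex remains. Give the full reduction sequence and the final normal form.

  start: S(K(IK)(KKS)K)
  [1] S(IKK)
  [2] S(KK)

Answer: normal form = S(KK)  (in 2 steps)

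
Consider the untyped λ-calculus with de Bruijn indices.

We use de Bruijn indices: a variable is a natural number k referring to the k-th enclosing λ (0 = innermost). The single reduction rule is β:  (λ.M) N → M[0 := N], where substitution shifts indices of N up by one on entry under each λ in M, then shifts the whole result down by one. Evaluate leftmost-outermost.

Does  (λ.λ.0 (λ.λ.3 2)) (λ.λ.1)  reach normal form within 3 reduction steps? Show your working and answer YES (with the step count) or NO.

  start: (λ.λ.0 (λ.λ.3 2)) (λ.λ.1)
  [1] λ.0 (λ.λ.(λ.λ.1) 2)
  [2] λ.0 (λ.λ.λ.3)

Answer: YES — reaches normal form λ.0 (λ.λ.λ.3) in 2 ≤ 3 steps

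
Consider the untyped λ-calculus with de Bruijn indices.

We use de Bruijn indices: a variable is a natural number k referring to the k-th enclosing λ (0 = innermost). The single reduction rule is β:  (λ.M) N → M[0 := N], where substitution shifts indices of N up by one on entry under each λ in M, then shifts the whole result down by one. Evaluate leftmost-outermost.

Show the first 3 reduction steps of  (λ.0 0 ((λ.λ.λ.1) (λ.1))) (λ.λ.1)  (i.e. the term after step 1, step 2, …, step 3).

  start: (λ.0 0 ((λ.λ.λ.1) (λ.1))) (λ.λ.1)
  step 1: (λ.λ.1) (λ.λ.1) ((λ.λ.λ.1) (λ.λ.λ.1))
  step 2: (λ.λ.λ.1) ((λ.λ.λ.1) (λ.λ.λ.1))
  step 3: λ.λ.1

Answer: after 3 steps: λ.λ.1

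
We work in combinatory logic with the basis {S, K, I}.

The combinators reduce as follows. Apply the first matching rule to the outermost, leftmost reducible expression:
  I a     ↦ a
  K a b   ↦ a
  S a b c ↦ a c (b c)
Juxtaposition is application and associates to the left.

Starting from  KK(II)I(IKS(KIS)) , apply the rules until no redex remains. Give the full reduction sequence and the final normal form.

Answer: normal form = I  (in 2 steps)

Derivation:
  start: KK(II)I(IKS(KIS))
  step 1: KI(IKS(KIS))
  step 2: I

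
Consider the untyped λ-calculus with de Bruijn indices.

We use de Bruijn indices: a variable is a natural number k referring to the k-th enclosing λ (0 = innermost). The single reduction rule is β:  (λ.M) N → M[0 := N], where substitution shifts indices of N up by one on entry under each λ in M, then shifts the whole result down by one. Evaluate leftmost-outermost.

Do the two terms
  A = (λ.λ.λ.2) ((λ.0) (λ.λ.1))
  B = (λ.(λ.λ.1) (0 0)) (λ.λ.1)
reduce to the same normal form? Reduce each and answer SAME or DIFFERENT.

Term A:
  start: (λ.λ.λ.2) ((λ.0) (λ.λ.1))
  step 1: λ.λ.(λ.0) (λ.λ.1)
  step 2: λ.λ.λ.λ.1

Term B:
  start: (λ.(λ.λ.1) (0 0)) (λ.λ.1)
  step 1: (λ.λ.1) ((λ.λ.1) (λ.λ.1))
  step 2: λ.(λ.λ.1) (λ.λ.1)
  step 3: λ.λ.λ.λ.1

Answer: SAME — A ⇓ λ.λ.λ.λ.1, B ⇓ λ.λ.λ.λ.1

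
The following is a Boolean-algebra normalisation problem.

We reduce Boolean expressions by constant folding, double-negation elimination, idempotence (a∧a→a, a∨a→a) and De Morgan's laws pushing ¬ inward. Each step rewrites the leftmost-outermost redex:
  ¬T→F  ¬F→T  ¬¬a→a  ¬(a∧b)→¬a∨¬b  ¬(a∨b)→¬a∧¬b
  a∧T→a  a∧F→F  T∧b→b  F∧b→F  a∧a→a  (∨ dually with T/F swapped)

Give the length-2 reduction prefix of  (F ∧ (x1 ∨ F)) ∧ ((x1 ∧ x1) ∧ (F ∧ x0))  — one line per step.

Answer: after 2 steps: F

Working:
  start: (F ∧ (x1 ∨ F)) ∧ ((x1 ∧ x1) ∧ (F ∧ x0))
  →1  F ∧ ((x1 ∧ x1) ∧ (F ∧ x0))
  →2  F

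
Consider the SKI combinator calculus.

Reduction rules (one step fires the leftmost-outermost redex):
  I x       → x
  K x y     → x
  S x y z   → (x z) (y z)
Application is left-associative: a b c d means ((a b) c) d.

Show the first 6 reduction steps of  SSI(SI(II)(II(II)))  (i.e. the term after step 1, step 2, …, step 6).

Answer: after 6 steps: S(I(II(II(II))))(I(SI(II)(II(II))))

Derivation:
  start: SSI(SI(II)(II(II)))
  step 1: S(SI(II)(II(II)))(I(SI(II)(II(II))))
  step 2: S(I(II(II))(II(II(II))))(I(SI(II)(II(II))))
  step 3: S(II(II)(II(II(II))))(I(SI(II)(II(II))))
  step 4: S(I(II)(II(II(II))))(I(SI(II)(II(II))))
  step 5: S(II(II(II(II))))(I(SI(II)(II(II))))
  step 6: S(I(II(II(II))))(I(SI(II)(II(II))))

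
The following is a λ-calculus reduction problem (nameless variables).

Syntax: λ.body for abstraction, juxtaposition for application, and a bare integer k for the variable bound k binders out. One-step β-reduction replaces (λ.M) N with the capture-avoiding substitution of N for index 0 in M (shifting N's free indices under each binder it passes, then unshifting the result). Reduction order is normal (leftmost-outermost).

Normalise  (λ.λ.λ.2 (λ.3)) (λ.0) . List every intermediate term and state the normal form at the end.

Answer: normal form = λ.λ.λ.λ.0  (in 2 steps)

Derivation:
  start: (λ.λ.λ.2 (λ.3)) (λ.0)
  →1  λ.λ.(λ.0) (λ.λ.0)
  →2  λ.λ.λ.λ.0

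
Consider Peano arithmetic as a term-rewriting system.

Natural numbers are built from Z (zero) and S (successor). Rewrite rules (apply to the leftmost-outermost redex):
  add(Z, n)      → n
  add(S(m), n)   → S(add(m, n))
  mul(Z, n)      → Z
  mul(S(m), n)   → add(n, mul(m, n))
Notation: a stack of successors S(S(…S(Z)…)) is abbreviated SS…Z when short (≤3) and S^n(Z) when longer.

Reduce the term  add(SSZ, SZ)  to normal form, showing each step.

  start: add(SSZ, SZ)
  →1  S(add(SZ, SZ))
  →2  S(S(add(Z, SZ)))
  →3  SSSZ

Answer: normal form = SSSZ  (in 3 steps)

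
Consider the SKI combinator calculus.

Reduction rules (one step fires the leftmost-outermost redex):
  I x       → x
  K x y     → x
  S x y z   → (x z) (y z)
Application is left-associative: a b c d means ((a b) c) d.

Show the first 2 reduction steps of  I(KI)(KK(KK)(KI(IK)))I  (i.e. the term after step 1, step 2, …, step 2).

  start: I(KI)(KK(KK)(KI(IK)))I
  [1] KI(KK(KK)(KI(IK)))I
  [2] II

Answer: after 2 steps: II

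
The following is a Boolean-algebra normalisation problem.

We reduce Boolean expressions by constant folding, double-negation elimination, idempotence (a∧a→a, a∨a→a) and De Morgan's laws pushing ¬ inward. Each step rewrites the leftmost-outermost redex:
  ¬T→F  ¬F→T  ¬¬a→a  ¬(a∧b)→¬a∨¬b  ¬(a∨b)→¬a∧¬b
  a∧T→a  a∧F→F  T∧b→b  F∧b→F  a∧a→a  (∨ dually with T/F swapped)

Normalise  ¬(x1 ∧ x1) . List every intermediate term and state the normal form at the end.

  start: ¬(x1 ∧ x1)
  step 1: ¬x1 ∨ ¬x1
  step 2: ¬x1

Answer: normal form = ¬x1  (in 2 steps)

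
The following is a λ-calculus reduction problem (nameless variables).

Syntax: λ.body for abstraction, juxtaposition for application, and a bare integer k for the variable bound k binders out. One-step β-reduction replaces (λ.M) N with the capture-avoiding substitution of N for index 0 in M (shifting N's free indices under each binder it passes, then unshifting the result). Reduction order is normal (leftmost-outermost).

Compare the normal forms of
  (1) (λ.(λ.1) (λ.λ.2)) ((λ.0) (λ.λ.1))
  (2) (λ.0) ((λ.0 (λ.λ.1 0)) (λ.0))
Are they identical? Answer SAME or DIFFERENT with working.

Answer: DIFFERENT — A ⇓ λ.λ.1, B ⇓ λ.λ.1 0

Derivation:
Term A:
  start: (λ.(λ.1) (λ.λ.2)) ((λ.0) (λ.λ.1))
  →1  (λ.(λ.0) (λ.λ.1)) (λ.λ.(λ.0) (λ.λ.1))
  →2  (λ.0) (λ.λ.1)
  →3  λ.λ.1

Term B:
  start: (λ.0) ((λ.0 (λ.λ.1 0)) (λ.0))
  →1  (λ.0 (λ.λ.1 0)) (λ.0)
  →2  (λ.0) (λ.λ.1 0)
  →3  λ.λ.1 0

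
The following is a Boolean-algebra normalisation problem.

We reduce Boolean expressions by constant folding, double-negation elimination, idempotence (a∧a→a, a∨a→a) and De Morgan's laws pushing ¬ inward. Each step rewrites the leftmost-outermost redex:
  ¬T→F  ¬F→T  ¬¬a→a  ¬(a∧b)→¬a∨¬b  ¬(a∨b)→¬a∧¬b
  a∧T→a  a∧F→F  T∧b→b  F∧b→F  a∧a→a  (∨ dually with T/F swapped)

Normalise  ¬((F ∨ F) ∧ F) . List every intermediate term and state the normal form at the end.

Answer: normal form = T  (in 5 steps)

Working:
  start: ¬((F ∨ F) ∧ F)
  step 1: ¬(F ∨ F) ∨ ¬F
  step 2: (¬F ∧ ¬F) ∨ ¬F
  step 3: ¬F ∨ ¬F
  step 4: ¬F
  step 5: T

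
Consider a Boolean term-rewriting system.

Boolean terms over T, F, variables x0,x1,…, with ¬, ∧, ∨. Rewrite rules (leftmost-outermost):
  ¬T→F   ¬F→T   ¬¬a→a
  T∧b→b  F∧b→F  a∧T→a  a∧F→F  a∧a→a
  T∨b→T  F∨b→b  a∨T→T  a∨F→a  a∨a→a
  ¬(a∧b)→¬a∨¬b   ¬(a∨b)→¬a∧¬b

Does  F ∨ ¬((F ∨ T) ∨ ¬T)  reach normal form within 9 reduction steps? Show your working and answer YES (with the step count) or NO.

Answer: YES — reaches normal form F in 7 ≤ 9 steps

Derivation:
  start: F ∨ ¬((F ∨ T) ∨ ¬T)
  [1] ¬((F ∨ T) ∨ ¬T)
  [2] ¬(F ∨ T) ∧ ¬¬T
  [3] (¬F ∧ ¬T) ∧ ¬¬T
  [4] (T ∧ ¬T) ∧ ¬¬T
  [5] ¬T ∧ ¬¬T
  [6] F ∧ ¬¬T
  [7] F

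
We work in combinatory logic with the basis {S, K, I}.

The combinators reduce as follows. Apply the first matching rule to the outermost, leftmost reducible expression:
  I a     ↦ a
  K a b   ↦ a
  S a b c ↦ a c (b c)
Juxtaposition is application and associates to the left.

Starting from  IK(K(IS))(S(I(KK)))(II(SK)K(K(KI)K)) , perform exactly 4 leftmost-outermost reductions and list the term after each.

  start: IK(K(IS))(S(I(KK)))(II(SK)K(K(KI)K))
  →1  K(K(IS))(S(I(KK)))(II(SK)K(K(KI)K))
  →2  K(IS)(II(SK)K(K(KI)K))
  →3  IS
  →4  S

Answer: after 4 steps: S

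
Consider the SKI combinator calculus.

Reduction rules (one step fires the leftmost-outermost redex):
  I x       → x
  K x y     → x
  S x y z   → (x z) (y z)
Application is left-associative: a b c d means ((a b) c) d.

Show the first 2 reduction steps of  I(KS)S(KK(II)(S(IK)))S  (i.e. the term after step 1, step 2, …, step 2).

  start: I(KS)S(KK(II)(S(IK)))S
  →1  KSS(KK(II)(S(IK)))S
  →2  S(KK(II)(S(IK)))S

Answer: after 2 steps: S(KK(II)(S(IK)))S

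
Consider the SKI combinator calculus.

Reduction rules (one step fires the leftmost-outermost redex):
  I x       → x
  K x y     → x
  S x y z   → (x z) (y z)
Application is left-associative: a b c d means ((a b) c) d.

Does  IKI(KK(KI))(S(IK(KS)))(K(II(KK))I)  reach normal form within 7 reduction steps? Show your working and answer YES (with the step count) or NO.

Answer: YES — reaches normal form S(K(KS))(KK) in 7 ≤ 7 steps

Reduction:
  start: IKI(KK(KI))(S(IK(KS)))(K(II(KK))I)
  step 1: KI(KK(KI))(S(IK(KS)))(K(II(KK))I)
  step 2: I(S(IK(KS)))(K(II(KK))I)
  step 3: S(IK(KS))(K(II(KK))I)
  step 4: S(K(KS))(K(II(KK))I)
  step 5: S(K(KS))(II(KK))
  step 6: S(K(KS))(I(KK))
  step 7: S(K(KS))(KK)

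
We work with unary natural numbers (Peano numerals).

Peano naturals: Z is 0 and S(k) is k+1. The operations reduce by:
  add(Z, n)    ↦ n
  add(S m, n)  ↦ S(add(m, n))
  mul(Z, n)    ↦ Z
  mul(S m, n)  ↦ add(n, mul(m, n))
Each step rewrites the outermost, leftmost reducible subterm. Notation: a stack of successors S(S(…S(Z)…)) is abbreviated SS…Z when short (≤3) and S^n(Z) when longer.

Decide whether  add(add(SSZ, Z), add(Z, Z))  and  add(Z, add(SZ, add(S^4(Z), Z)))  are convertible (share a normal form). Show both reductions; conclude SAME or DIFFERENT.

Term A:
  start: add(add(SSZ, Z), add(Z, Z))
  →1  add(S(add(SZ, Z)), add(Z, Z))
  →2  S(add(add(SZ, Z), add(Z, Z)))
  →3  S(add(S(add(Z, Z)), add(Z, Z)))
  →4  S(S(add(add(Z, Z), add(Z, Z))))
  →5  S(S(add(Z, add(Z, Z))))
  →6  S(S(add(Z, Z)))
  →7  SSZ

Term B:
  start: add(Z, add(SZ, add(S^4(Z), Z)))
  →1  add(SZ, add(S^4(Z), Z))
  →2  S(add(Z, add(S^4(Z), Z)))
  →3  S(add(S^4(Z), Z))
  →4  S(S(add(SSSZ, Z)))
  →5  S(S(S(add(SSZ, Z))))
  →6  S(S(S(S(add(SZ, Z)))))
  →7  S(S(S(S(S(add(Z, Z))))))
  →8  S^5(Z)

Answer: DIFFERENT — A ⇓ SSZ, B ⇓ S^5(Z)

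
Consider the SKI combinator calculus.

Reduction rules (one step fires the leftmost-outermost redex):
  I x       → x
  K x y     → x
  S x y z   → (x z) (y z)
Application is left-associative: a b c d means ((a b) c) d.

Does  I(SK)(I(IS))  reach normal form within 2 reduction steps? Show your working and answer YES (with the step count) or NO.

Answer: NO — after 2 steps the term is SK(IS), not yet normal

Derivation:
  start: I(SK)(I(IS))
  step 1: SK(I(IS))
  step 2: SK(IS)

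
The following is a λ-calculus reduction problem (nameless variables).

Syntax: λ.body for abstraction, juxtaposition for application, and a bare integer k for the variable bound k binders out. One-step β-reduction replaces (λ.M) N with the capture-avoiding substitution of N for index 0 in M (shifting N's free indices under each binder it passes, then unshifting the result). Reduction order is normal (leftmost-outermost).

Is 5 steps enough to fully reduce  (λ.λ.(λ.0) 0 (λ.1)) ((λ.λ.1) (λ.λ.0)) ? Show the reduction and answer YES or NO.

Answer: YES — reaches normal form λ.0 (λ.1) in 2 ≤ 5 steps

Reduction:
  start: (λ.λ.(λ.0) 0 (λ.1)) ((λ.λ.1) (λ.λ.0))
  [1] λ.(λ.0) 0 (λ.1)
  [2] λ.0 (λ.1)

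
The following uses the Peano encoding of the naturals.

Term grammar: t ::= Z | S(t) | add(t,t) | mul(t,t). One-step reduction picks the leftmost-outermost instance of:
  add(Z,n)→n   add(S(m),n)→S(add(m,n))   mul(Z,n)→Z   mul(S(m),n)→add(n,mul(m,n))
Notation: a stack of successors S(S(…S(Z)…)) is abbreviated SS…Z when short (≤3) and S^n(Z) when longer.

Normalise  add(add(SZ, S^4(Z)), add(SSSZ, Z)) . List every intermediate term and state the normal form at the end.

  start: add(add(SZ, S^4(Z)), add(SSSZ, Z))
  [1] add(S(add(Z, S^4(Z))), add(SSSZ, Z))
  [2] S(add(add(Z, S^4(Z)), add(SSSZ, Z)))
  [3] S(add(S^4(Z), add(SSSZ, Z)))
  [4] S(S(add(SSSZ, add(SSSZ, Z))))
  [5] S(S(S(add(SSZ, add(SSSZ, Z)))))
  [6] S(S(S(S(add(SZ, add(SSSZ, Z))))))
  [7] S(S(S(S(S(add(Z, add(SSSZ, Z)))))))
  [8] S(S(S(S(S(add(SSSZ, Z))))))
  [9] S(S(S(S(S(S(add(SSZ, Z)))))))
  [10] S(S(S(S(S(S(S(add(SZ, Z))))))))
  [11] S(S(S(S(S(S(S(S(add(Z, Z)))))))))
  [12] S^8(Z)

Answer: normal form = S^8(Z)  (in 12 steps)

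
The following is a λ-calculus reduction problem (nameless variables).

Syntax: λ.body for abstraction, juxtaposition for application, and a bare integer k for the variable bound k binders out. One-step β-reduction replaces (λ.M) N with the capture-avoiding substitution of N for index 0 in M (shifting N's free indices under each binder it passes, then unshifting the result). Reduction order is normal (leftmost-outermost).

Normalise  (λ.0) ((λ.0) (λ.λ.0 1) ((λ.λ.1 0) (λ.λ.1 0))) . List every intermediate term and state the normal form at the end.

  start: (λ.0) ((λ.0) (λ.λ.0 1) ((λ.λ.1 0) (λ.λ.1 0)))
  →1  (λ.0) (λ.λ.0 1) ((λ.λ.1 0) (λ.λ.1 0))
  →2  (λ.λ.0 1) ((λ.λ.1 0) (λ.λ.1 0))
  →3  λ.0 ((λ.λ.1 0) (λ.λ.1 0))
  →4  λ.0 (λ.(λ.λ.1 0) 0)
  →5  λ.0 (λ.λ.1 0)

Answer: normal form = λ.0 (λ.λ.1 0)  (in 5 steps)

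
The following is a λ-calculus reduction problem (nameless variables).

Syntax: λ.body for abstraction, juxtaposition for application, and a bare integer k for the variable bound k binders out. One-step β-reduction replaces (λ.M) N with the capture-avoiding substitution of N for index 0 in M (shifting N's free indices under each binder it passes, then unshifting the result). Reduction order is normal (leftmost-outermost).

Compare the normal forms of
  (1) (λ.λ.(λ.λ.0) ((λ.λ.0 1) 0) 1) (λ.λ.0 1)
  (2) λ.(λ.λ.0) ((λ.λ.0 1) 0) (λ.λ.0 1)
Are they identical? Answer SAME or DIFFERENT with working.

Term A:
  start: (λ.λ.(λ.λ.0) ((λ.λ.0 1) 0) 1) (λ.λ.0 1)
  [1] λ.(λ.λ.0) ((λ.λ.0 1) 0) (λ.λ.0 1)
  [2] λ.(λ.0) (λ.λ.0 1)
  [3] λ.λ.λ.0 1

Term B:
  start: λ.(λ.λ.0) ((λ.λ.0 1) 0) (λ.λ.0 1)
  [1] λ.(λ.0) (λ.λ.0 1)
  [2] λ.λ.λ.0 1

Answer: SAME — A ⇓ λ.λ.λ.0 1, B ⇓ λ.λ.λ.0 1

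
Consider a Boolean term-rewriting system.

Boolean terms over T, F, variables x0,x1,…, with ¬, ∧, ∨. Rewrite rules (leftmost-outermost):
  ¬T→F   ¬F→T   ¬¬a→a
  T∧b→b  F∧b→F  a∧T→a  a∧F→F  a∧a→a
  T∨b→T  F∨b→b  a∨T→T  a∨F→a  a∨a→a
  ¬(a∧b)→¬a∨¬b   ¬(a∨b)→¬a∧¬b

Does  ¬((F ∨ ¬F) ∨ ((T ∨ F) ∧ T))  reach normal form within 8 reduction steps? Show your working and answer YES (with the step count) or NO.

  start: ¬((F ∨ ¬F) ∨ ((T ∨ F) ∧ T))
  step 1: ¬(F ∨ ¬F) ∧ ¬((T ∨ F) ∧ T)
  step 2: (¬F ∧ ¬¬F) ∧ ¬((T ∨ F) ∧ T)
  step 3: (T ∧ ¬¬F) ∧ ¬((T ∨ F) ∧ T)
  step 4: ¬¬F ∧ ¬((T ∨ F) ∧ T)
  step 5: F ∧ ¬((T ∨ F) ∧ T)
  step 6: F

Answer: YES — reaches normal form F in 6 ≤ 8 steps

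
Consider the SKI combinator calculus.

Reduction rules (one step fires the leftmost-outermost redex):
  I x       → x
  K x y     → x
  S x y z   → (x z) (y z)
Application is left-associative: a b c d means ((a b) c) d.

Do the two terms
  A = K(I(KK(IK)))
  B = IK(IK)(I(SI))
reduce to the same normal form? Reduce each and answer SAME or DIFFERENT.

Term A:
  start: K(I(KK(IK)))
  step 1: K(KK(IK))
  step 2: KK

Term B:
  start: IK(IK)(I(SI))
  step 1: K(IK)(I(SI))
  step 2: IK
  step 3: K

Answer: DIFFERENT — A ⇓ KK, B ⇓ K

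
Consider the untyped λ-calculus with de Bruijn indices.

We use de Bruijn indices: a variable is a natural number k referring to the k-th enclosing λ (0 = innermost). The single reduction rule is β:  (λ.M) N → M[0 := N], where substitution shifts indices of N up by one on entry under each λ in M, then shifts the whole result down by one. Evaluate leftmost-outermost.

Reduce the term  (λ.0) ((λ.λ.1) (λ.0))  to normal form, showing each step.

  start: (λ.0) ((λ.λ.1) (λ.0))
  →1  (λ.λ.1) (λ.0)
  →2  λ.λ.0

Answer: normal form = λ.λ.0  (in 2 steps)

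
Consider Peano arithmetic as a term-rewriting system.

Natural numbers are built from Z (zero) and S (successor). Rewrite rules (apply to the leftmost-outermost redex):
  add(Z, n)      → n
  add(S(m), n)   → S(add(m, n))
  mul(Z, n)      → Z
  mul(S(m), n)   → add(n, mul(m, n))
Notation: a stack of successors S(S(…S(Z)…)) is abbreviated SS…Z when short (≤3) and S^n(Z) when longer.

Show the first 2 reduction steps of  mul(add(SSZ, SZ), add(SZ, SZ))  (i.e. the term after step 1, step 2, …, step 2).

  start: mul(add(SSZ, SZ), add(SZ, SZ))
  [1] mul(S(add(SZ, SZ)), add(SZ, SZ))
  [2] add(add(SZ, SZ), mul(add(SZ, SZ), add(SZ, SZ)))

Answer: after 2 steps: add(add(SZ, SZ), mul(add(SZ, SZ), add(SZ, SZ)))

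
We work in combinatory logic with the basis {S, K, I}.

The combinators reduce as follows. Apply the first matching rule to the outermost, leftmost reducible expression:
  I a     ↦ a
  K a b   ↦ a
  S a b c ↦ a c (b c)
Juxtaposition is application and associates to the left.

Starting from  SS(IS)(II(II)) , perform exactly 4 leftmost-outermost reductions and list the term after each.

  start: SS(IS)(II(II))
  step 1: S(II(II))(IS(II(II)))
  step 2: S(I(II))(IS(II(II)))
  step 3: S(II)(IS(II(II)))
  step 4: SI(IS(II(II)))

Answer: after 4 steps: SI(IS(II(II)))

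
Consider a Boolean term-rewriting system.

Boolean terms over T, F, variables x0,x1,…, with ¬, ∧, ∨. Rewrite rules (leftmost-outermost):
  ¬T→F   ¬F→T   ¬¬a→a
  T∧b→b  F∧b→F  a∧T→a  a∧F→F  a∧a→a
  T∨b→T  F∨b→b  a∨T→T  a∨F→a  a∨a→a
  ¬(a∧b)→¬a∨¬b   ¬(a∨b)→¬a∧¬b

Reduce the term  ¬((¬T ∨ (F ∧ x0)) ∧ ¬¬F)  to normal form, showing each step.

  start: ¬((¬T ∨ (F ∧ x0)) ∧ ¬¬F)
  [1] ¬(¬T ∨ (F ∧ x0)) ∨ ¬¬¬F
  [2] (¬¬T ∧ ¬(F ∧ x0)) ∨ ¬¬¬F
  [3] (T ∧ ¬(F ∧ x0)) ∨ ¬¬¬F
  [4] ¬(F ∧ x0) ∨ ¬¬¬F
  [5] (¬F ∨ ¬x0) ∨ ¬¬¬F
  [6] (T ∨ ¬x0) ∨ ¬¬¬F
  [7] T ∨ ¬¬¬F
  [8] T

Answer: normal form = T  (in 8 steps)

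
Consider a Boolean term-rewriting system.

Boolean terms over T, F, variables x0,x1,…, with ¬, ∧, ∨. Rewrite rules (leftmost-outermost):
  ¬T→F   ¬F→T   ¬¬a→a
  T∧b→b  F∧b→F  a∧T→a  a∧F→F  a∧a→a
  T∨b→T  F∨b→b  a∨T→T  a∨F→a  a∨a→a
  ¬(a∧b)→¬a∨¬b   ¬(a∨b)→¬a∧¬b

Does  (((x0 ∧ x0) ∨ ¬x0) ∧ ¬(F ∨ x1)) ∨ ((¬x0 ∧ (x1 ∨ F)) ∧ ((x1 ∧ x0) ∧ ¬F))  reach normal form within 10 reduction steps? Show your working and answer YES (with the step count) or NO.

  start: (((x0 ∧ x0) ∨ ¬x0) ∧ ¬(F ∨ x1)) ∨ ((¬x0 ∧ (x1 ∨ F)) ∧ ((x1 ∧ x0) ∧ ¬F))
  →1  ((x0 ∨ ¬x0) ∧ ¬(F ∨ x1)) ∨ ((¬x0 ∧ (x1 ∨ F)) ∧ ((x1 ∧ x0) ∧ ¬F))
  →2  ((x0 ∨ ¬x0) ∧ (¬F ∧ ¬x1)) ∨ ((¬x0 ∧ (x1 ∨ F)) ∧ ((x1 ∧ x0) ∧ ¬F))
  →3  ((x0 ∨ ¬x0) ∧ (T ∧ ¬x1)) ∨ ((¬x0 ∧ (x1 ∨ F)) ∧ ((x1 ∧ x0) ∧ ¬F))
  →4  ((x0 ∨ ¬x0) ∧ ¬x1) ∨ ((¬x0 ∧ (x1 ∨ F)) ∧ ((x1 ∧ x0) ∧ ¬F))
  →5  ((x0 ∨ ¬x0) ∧ ¬x1) ∨ ((¬x0 ∧ x1) ∧ ((x1 ∧ x0) ∧ ¬F))
  →6  ((x0 ∨ ¬x0) ∧ ¬x1) ∨ ((¬x0 ∧ x1) ∧ ((x1 ∧ x0) ∧ T))
  →7  ((x0 ∨ ¬x0) ∧ ¬x1) ∨ ((¬x0 ∧ x1) ∧ (x1 ∧ x0))

Answer: YES — reaches normal form ((x0 ∨ ¬x0) ∧ ¬x1) ∨ ((¬x0 ∧ x1) ∧ (x1 ∧ x0)) in 7 ≤ 10 steps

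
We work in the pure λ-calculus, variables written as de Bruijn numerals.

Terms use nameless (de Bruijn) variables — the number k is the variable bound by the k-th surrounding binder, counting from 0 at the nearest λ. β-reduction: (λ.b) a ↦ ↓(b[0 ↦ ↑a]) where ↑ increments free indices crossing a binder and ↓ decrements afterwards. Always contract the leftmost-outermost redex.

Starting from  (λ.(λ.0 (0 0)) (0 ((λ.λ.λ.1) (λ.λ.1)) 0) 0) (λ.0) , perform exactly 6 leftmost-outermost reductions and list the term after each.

Answer: after 6 steps: (λ.0) (λ.0)

Derivation:
  start: (λ.(λ.0 (0 0)) (0 ((λ.λ.λ.1) (λ.λ.1)) 0) 0) (λ.0)
  →1  (λ.0 (0 0)) ((λ.0) ((λ.λ.λ.1) (λ.λ.1)) (λ.0)) (λ.0)
  →2  (λ.0) ((λ.λ.λ.1) (λ.λ.1)) (λ.0) ((λ.0) ((λ.λ.λ.1) (λ.λ.1)) (λ.0) ((λ.0) ((λ.λ.λ.1) (λ.λ.1)) (λ.0))) (λ.0)
  →3  (λ.λ.λ.1) (λ.λ.1) (λ.0) ((λ.0) ((λ.λ.λ.1) (λ.λ.1)) (λ.0) ((λ.0) ((λ.λ.λ.1) (λ.λ.1)) (λ.0))) (λ.0)
  →4  (λ.λ.1) (λ.0) ((λ.0) ((λ.λ.λ.1) (λ.λ.1)) (λ.0) ((λ.0) ((λ.λ.λ.1) (λ.λ.1)) (λ.0))) (λ.0)
  →5  (λ.λ.0) ((λ.0) ((λ.λ.λ.1) (λ.λ.1)) (λ.0) ((λ.0) ((λ.λ.λ.1) (λ.λ.1)) (λ.0))) (λ.0)
  →6  (λ.0) (λ.0)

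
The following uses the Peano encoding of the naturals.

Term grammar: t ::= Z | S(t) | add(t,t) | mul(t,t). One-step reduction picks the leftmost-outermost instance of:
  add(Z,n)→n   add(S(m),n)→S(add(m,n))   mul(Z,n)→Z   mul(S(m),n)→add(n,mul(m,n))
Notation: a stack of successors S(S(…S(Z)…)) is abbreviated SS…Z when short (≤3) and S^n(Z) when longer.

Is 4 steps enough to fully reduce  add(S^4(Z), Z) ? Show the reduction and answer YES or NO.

Answer: NO — after 4 steps the term is S(S(S(S(add(Z, Z))))), not yet normal

Derivation:
  start: add(S^4(Z), Z)
  [1] S(add(SSSZ, Z))
  [2] S(S(add(SSZ, Z)))
  [3] S(S(S(add(SZ, Z))))
  [4] S(S(S(S(add(Z, Z)))))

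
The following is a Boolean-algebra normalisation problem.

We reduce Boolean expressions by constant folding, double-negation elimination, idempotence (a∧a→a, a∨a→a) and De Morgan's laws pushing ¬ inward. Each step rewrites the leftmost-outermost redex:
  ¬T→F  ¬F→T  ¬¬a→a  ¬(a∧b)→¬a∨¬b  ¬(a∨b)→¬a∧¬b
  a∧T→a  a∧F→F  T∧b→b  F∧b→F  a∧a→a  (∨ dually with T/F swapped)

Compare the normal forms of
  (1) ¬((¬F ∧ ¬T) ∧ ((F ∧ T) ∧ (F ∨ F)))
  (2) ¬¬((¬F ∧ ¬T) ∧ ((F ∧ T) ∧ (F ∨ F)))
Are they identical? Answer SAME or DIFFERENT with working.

Term A:
  start: ¬((¬F ∧ ¬T) ∧ ((F ∧ T) ∧ (F ∨ F)))
  step 1: ¬(¬F ∧ ¬T) ∨ ¬((F ∧ T) ∧ (F ∨ F))
  step 2: (¬¬F ∨ ¬¬T) ∨ ¬((F ∧ T) ∧ (F ∨ F))
  step 3: (F ∨ ¬¬T) ∨ ¬((F ∧ T) ∧ (F ∨ F))
  step 4: ¬¬T ∨ ¬((F ∧ T) ∧ (F ∨ F))
  step 5: T ∨ ¬((F ∧ T) ∧ (F ∨ F))
  step 6: T

Term B:
  start: ¬¬((¬F ∧ ¬T) ∧ ((F ∧ T) ∧ (F ∨ F)))
  step 1: (¬F ∧ ¬T) ∧ ((F ∧ T) ∧ (F ∨ F))
  step 2: (T ∧ ¬T) ∧ ((F ∧ T) ∧ (F ∨ F))
  step 3: ¬T ∧ ((F ∧ T) ∧ (F ∨ F))
  step 4: F ∧ ((F ∧ T) ∧ (F ∨ F))
  step 5: F

Answer: DIFFERENT — A ⇓ T, B ⇓ F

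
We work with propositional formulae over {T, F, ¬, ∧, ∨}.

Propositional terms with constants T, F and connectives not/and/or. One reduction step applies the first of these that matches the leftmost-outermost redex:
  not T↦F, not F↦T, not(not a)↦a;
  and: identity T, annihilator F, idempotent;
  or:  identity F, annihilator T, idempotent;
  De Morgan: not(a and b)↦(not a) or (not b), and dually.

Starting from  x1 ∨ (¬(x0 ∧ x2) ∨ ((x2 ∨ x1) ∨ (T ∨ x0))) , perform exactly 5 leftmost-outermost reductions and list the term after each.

Answer: after 5 steps: T

Working:
  start: x1 ∨ (¬(x0 ∧ x2) ∨ ((x2 ∨ x1) ∨ (T ∨ x0)))
  →1  x1 ∨ ((¬x0 ∨ ¬x2) ∨ ((x2 ∨ x1) ∨ (T ∨ x0)))
  →2  x1 ∨ ((¬x0 ∨ ¬x2) ∨ ((x2 ∨ x1) ∨ T))
  →3  x1 ∨ ((¬x0 ∨ ¬x2) ∨ T)
  →4  x1 ∨ T
  →5  T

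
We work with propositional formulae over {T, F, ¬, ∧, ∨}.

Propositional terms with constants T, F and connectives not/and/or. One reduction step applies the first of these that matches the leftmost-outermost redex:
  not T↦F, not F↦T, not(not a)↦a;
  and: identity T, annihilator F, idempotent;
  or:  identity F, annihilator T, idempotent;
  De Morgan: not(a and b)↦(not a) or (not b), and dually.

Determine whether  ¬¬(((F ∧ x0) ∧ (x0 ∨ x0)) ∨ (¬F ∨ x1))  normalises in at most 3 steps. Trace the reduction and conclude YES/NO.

Answer: NO — after 3 steps the term is F ∨ (¬F ∨ x1), not yet normal

Working:
  start: ¬¬(((F ∧ x0) ∧ (x0 ∨ x0)) ∨ (¬F ∨ x1))
  step 1: ((F ∧ x0) ∧ (x0 ∨ x0)) ∨ (¬F ∨ x1)
  step 2: (F ∧ (x0 ∨ x0)) ∨ (¬F ∨ x1)
  step 3: F ∨ (¬F ∨ x1)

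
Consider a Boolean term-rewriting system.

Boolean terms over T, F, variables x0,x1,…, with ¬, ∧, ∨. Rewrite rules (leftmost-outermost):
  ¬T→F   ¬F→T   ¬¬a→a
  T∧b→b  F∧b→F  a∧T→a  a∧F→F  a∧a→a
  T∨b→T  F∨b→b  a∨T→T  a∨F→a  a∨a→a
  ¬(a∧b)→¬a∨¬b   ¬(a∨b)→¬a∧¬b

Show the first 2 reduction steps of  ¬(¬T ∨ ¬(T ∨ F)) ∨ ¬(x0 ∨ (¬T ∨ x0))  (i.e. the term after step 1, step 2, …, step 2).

Answer: after 2 steps: (T ∧ ¬¬(T ∨ F)) ∨ ¬(x0 ∨ (¬T ∨ x0))

Derivation:
  start: ¬(¬T ∨ ¬(T ∨ F)) ∨ ¬(x0 ∨ (¬T ∨ x0))
  [1] (¬¬T ∧ ¬¬(T ∨ F)) ∨ ¬(x0 ∨ (¬T ∨ x0))
  [2] (T ∧ ¬¬(T ∨ F)) ∨ ¬(x0 ∨ (¬T ∨ x0))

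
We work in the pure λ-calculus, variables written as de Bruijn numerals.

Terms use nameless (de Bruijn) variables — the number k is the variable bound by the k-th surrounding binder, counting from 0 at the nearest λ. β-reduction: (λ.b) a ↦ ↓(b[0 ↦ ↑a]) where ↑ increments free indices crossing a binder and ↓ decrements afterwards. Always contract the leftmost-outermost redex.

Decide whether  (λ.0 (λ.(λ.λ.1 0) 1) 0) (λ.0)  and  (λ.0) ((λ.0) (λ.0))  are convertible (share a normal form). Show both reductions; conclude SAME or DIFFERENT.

Term A:
  start: (λ.0 (λ.(λ.λ.1 0) 1) 0) (λ.0)
  →1  (λ.0) (λ.(λ.λ.1 0) (λ.0)) (λ.0)
  →2  (λ.(λ.λ.1 0) (λ.0)) (λ.0)
  →3  (λ.λ.1 0) (λ.0)
  →4  λ.(λ.0) 0
  →5  λ.0

Term B:
  start: (λ.0) ((λ.0) (λ.0))
  →1  (λ.0) (λ.0)
  →2  λ.0

Answer: SAME — A ⇓ λ.0, B ⇓ λ.0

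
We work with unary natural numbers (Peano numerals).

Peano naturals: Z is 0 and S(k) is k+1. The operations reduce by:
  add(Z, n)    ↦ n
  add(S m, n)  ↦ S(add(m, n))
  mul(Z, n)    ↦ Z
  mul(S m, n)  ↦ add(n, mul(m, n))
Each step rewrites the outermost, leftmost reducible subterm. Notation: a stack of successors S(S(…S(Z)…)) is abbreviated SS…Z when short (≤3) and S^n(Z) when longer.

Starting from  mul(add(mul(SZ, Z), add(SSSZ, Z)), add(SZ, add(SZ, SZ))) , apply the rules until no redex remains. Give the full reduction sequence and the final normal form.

Answer: normal form = S^9(Z)  (in 36 steps)

Working:
  start: mul(add(mul(SZ, Z), add(SSSZ, Z)), add(SZ, add(SZ, SZ)))
  →1  mul(add(add(Z, mul(Z, Z)), add(SSSZ, Z)), add(SZ, add(SZ, SZ)))
  →2  mul(add(mul(Z, Z), add(SSSZ, Z)), add(SZ, add(SZ, SZ)))
  →3  mul(add(Z, add(SSSZ, Z)), add(SZ, add(SZ, SZ)))
  →4  mul(add(SSSZ, Z), add(SZ, add(SZ, SZ)))
  →5  mul(S(add(SSZ, Z)), add(SZ, add(SZ, SZ)))
  →6  add(add(SZ, add(SZ, SZ)), mul(add(SSZ, Z), add(SZ, add(SZ, SZ))))
  →7  add(S(add(Z, add(SZ, SZ))), mul(add(SSZ, Z), add(SZ, add(SZ, SZ))))
  →8  S(add(add(Z, add(SZ, SZ)), mul(add(SSZ, Z), add(SZ, add(SZ, SZ)))))
  →9  S(add(add(SZ, SZ), mul(add(SSZ, Z), add(SZ, add(SZ, SZ)))))
  →10  S(add(S(add(Z, SZ)), mul(add(SSZ, Z), add(SZ, add(SZ, SZ)))))
  →11  S(S(add(add(Z, SZ), mul(add(SSZ, Z), add(SZ, add(SZ, SZ))))))
  →12  S(S(add(SZ, mul(add(SSZ, Z), add(SZ, add(SZ, SZ))))))
  →13  S(S(S(add(Z, mul(add(SSZ, Z), add(SZ, add(SZ, SZ)))))))
  →14  S(S(S(mul(add(SSZ, Z), add(SZ, add(SZ, SZ))))))
  →15  S(S(S(mul(S(add(SZ, Z)), add(SZ, add(SZ, SZ))))))
  →16  S(S(S(add(add(SZ, add(SZ, SZ)), mul(add(SZ, Z), add(SZ, add(SZ, SZ)))))))
  →17  S(S(S(add(S(add(Z, add(SZ, SZ))), mul(add(SZ, Z), add(SZ, add(SZ, SZ)))))))
  →18  S(S(S(S(add(add(Z, add(SZ, SZ)), mul(add(SZ, Z), add(SZ, add(SZ, SZ))))))))
  →19  S(S(S(S(add(add(SZ, SZ), mul(add(SZ, Z), add(SZ, add(SZ, SZ))))))))
  →20  S(S(S(S(add(S(add(Z, SZ)), mul(add(SZ, Z), add(SZ, add(SZ, SZ))))))))
  →21  S(S(S(S(S(add(add(Z, SZ), mul(add(SZ, Z), add(SZ, add(SZ, SZ)))))))))
  →22  S(S(S(S(S(add(SZ, mul(add(SZ, Z), add(SZ, add(SZ, SZ)))))))))
  →23  S(S(S(S(S(S(add(Z, mul(add(SZ, Z), add(SZ, add(SZ, SZ))))))))))
  →24  S(S(S(S(S(S(mul(add(SZ, Z), add(SZ, add(SZ, SZ)))))))))
  →25  S(S(S(S(S(S(mul(S(add(Z, Z)), add(SZ, add(SZ, SZ)))))))))
  →26  S(S(S(S(S(S(add(add(SZ, add(SZ, SZ)), mul(add(Z, Z), add(SZ, add(SZ, SZ))))))))))
  →27  S(S(S(S(S(S(add(S(add(Z, add(SZ, SZ))), mul(add(Z, Z), add(SZ, add(SZ, SZ))))))))))
  →28  S(S(S(S(S(S(S(add(add(Z, add(SZ, SZ)), mul(add(Z, Z), add(SZ, add(SZ, SZ)))))))))))
  →29  S(S(S(S(S(S(S(add(add(SZ, SZ), mul(add(Z, Z), add(SZ, add(SZ, SZ)))))))))))
  →30  S(S(S(S(S(S(S(add(S(add(Z, SZ)), mul(add(Z, Z), add(SZ, add(SZ, SZ)))))))))))
  →31  S(S(S(S(S(S(S(S(add(add(Z, SZ), mul(add(Z, Z), add(SZ, add(SZ, SZ))))))))))))
  →32  S(S(S(S(S(S(S(S(add(SZ, mul(add(Z, Z), add(SZ, add(SZ, SZ))))))))))))
  →33  S(S(S(S(S(S(S(S(S(add(Z, mul(add(Z, Z), add(SZ, add(SZ, SZ)))))))))))))
  →34  S(S(S(S(S(S(S(S(S(mul(add(Z, Z), add(SZ, add(SZ, SZ))))))))))))
  →35  S(S(S(S(S(S(S(S(S(mul(Z, add(SZ, add(SZ, SZ))))))))))))
  →36  S^9(Z)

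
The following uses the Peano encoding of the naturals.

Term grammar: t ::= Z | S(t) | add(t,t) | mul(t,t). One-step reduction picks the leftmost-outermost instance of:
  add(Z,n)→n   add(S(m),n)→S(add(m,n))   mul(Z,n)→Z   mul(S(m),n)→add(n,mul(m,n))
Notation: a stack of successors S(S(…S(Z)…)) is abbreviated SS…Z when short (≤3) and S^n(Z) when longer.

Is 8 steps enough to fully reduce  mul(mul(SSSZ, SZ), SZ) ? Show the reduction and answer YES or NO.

  start: mul(mul(SSSZ, SZ), SZ)
  step 1: mul(add(SZ, mul(SSZ, SZ)), SZ)
  step 2: mul(S(add(Z, mul(SSZ, SZ))), SZ)
  step 3: add(SZ, mul(add(Z, mul(SSZ, SZ)), SZ))
  step 4: S(add(Z, mul(add(Z, mul(SSZ, SZ)), SZ)))
  step 5: S(mul(add(Z, mul(SSZ, SZ)), SZ))
  step 6: S(mul(mul(SSZ, SZ), SZ))
  step 7: S(mul(add(SZ, mul(SZ, SZ)), SZ))
  step 8: S(mul(S(add(Z, mul(SZ, SZ))), SZ))

Answer: NO — after 8 steps the term is S(mul(S(add(Z, mul(SZ, SZ))), SZ)), not yet normal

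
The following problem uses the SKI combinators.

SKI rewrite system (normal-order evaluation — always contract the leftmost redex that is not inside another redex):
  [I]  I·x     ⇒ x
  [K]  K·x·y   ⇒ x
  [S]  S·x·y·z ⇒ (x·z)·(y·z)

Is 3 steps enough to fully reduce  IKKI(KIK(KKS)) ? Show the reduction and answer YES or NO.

  start: IKKI(KIK(KKS))
  →1  KKI(KIK(KKS))
  →2  K(KIK(KKS))
  →3  K(I(KKS))

Answer: NO — after 3 steps the term is K(I(KKS)), not yet normal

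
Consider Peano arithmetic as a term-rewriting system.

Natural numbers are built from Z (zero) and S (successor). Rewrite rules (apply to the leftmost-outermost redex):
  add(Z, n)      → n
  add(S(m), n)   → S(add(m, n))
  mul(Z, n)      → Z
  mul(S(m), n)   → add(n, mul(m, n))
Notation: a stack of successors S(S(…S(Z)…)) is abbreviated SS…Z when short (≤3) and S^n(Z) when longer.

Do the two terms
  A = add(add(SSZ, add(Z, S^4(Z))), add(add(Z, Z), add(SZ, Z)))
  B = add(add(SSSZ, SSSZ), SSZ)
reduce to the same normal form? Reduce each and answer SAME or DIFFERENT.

Answer: DIFFERENT — A ⇓ S^7(Z), B ⇓ S^8(Z)

Derivation:
Term A:
  start: add(add(SSZ, add(Z, S^4(Z))), add(add(Z, Z), add(SZ, Z)))
  step 1: add(S(add(SZ, add(Z, S^4(Z)))), add(add(Z, Z), add(SZ, Z)))
  step 2: S(add(add(SZ, add(Z, S^4(Z))), add(add(Z, Z), add(SZ, Z))))
  step 3: S(add(S(add(Z, add(Z, S^4(Z)))), add(add(Z, Z), add(SZ, Z))))
  step 4: S(S(add(add(Z, add(Z, S^4(Z))), add(add(Z, Z), add(SZ, Z)))))
  step 5: S(S(add(add(Z, S^4(Z)), add(add(Z, Z), add(SZ, Z)))))
  step 6: S(S(add(S^4(Z), add(add(Z, Z), add(SZ, Z)))))
  step 7: S(S(S(add(SSSZ, add(add(Z, Z), add(SZ, Z))))))
  step 8: S(S(S(S(add(SSZ, add(add(Z, Z), add(SZ, Z)))))))
  step 9: S(S(S(S(S(add(SZ, add(add(Z, Z), add(SZ, Z))))))))
  step 10: S(S(S(S(S(S(add(Z, add(add(Z, Z), add(SZ, Z)))))))))
  step 11: S(S(S(S(S(S(add(add(Z, Z), add(SZ, Z))))))))
  step 12: S(S(S(S(S(S(add(Z, add(SZ, Z))))))))
  step 13: S(S(S(S(S(S(add(SZ, Z)))))))
  step 14: S(S(S(S(S(S(S(add(Z, Z))))))))
  step 15: S^7(Z)

Term B:
  start: add(add(SSSZ, SSSZ), SSZ)
  step 1: add(S(add(SSZ, SSSZ)), SSZ)
  step 2: S(add(add(SSZ, SSSZ), SSZ))
  step 3: S(add(S(add(SZ, SSSZ)), SSZ))
  step 4: S(S(add(add(SZ, SSSZ), SSZ)))
  step 5: S(S(add(S(add(Z, SSSZ)), SSZ)))
  step 6: S(S(S(add(add(Z, SSSZ), SSZ))))
  step 7: S(S(S(add(SSSZ, SSZ))))
  step 8: S(S(S(S(add(SSZ, SSZ)))))
  step 9: S(S(S(S(S(add(SZ, SSZ))))))
  step 10: S(S(S(S(S(S(add(Z, SSZ)))))))
  step 11: S^8(Z)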